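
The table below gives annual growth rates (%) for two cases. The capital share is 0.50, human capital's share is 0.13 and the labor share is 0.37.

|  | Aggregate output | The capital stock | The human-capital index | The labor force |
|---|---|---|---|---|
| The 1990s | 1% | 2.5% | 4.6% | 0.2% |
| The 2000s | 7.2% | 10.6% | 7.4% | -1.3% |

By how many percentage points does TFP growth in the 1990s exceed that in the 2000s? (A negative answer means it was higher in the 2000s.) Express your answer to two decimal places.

Labor's share = 1 − 0.5 − 0.13 = 0.37.
The 1990s: TFP = 1 − 1.25 − 0.598 − 0.074 = -0.922%.
The 2000s: TFP = 7.2 − 5.3 − 0.962 + 0.481 = 1.419%.
Difference = -0.922 − (1.419) = -2.341 pp.

-2.34 percentage points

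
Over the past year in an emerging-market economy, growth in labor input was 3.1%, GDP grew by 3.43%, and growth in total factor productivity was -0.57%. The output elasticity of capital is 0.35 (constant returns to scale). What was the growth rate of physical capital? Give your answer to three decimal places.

Labor's share = 1 − 0.35 = 0.65.
gY = gA + 0.65×3.1 + 0.35×g.
0.35×g = 3.43 + 0.57 − 2.015 = 1.985.
g = 1.985 / 0.35 = 5.67143%.

Physical capital grew 5.671%.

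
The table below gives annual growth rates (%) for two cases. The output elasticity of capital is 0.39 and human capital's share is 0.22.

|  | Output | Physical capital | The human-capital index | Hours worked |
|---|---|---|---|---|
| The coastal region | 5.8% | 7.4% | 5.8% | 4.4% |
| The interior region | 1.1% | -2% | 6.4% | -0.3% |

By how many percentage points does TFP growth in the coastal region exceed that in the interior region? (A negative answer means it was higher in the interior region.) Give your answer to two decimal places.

Labor's share = 1 − 0.39 − 0.22 = 0.39.
The coastal region: TFP = 5.8 − 2.886 − 1.276 − 1.716 = -0.078%.
The interior region: TFP = 1.1 + 0.78 − 1.408 + 0.117 = 0.589%.
Difference = -0.078 − (0.589) = -0.667 pp.

-0.67 percentage points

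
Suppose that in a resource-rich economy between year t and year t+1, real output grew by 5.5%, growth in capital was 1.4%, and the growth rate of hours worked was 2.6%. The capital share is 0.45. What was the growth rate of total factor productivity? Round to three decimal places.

3.440%

Labor's share = 1 − 0.45 = 0.55.
Capital: 0.45 × 1.4 = 0.63 pp.
Hours worked: 0.55 × 2.6 = 1.43 pp.
TFP growth = 5.5 − 2.06 = 3.44%.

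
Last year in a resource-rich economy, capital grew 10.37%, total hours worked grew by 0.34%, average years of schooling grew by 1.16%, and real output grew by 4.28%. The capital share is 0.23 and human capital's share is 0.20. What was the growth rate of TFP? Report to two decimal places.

TFP growth was 1.47%.

Labor's share = 1 − 0.23 − 0.2 = 0.57.
Capital: 0.23 × 10.37 = 2.3851 pp.
Average years of schooling: 0.2 × 1.16 = 0.232 pp.
Total hours worked: 0.57 × 0.34 = 0.1938 pp.
TFP growth = 4.28 − 2.8109 = 1.4691%.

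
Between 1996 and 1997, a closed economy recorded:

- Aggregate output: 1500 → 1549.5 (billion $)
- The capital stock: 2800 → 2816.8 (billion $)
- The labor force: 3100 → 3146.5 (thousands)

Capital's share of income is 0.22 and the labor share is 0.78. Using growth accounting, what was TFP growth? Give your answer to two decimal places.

2.00%

Aggregate output growth = (1549.5 − 1500) / 1500 = 3.3%.
The capital stock growth = (2816.8 − 2800) / 2800 = 0.6%.
The labor force growth = (3146.5 − 3100) / 3100 = 1.5%.
Labor's share = 1 − 0.22 = 0.78.
The capital stock: 0.22 × 0.6 = 0.132 pp.
The labor force: 0.78 × 1.5 = 1.17 pp.
TFP growth = 3.3 − 1.302 = 1.998%.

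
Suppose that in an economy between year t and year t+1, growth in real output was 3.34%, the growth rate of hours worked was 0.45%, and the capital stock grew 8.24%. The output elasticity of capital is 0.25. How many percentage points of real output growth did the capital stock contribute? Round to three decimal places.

2.060

Contribution = share × growth = 0.25 × 8.24 = 2.06 pp.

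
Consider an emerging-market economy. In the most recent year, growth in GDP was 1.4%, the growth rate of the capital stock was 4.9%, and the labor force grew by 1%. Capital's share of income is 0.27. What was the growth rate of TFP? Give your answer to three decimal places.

Labor's share = 1 − 0.27 = 0.73.
The capital stock: 0.27 × 4.9 = 1.323 pp.
The labor force: 0.73 × 1 = 0.73 pp.
TFP growth = 1.4 − 2.053 = -0.653%.

-0.653%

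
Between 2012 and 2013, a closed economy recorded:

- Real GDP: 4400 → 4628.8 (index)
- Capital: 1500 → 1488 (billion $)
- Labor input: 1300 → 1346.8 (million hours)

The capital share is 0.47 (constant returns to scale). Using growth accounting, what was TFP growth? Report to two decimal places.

TFP grew 3.67%.

Real GDP growth = (4628.8 − 4400) / 4400 = 5.2%.
Capital growth = (1488 − 1500) / 1500 = -0.8%.
Labor input growth = (1346.8 − 1300) / 1300 = 3.6%.
Labor's share = 1 − 0.47 = 0.53.
Capital: 0.47 × (-0.8) = -0.376 pp.
Labor input: 0.53 × 3.6 = 1.908 pp.
TFP growth = 5.2 − 1.532 = 3.668%.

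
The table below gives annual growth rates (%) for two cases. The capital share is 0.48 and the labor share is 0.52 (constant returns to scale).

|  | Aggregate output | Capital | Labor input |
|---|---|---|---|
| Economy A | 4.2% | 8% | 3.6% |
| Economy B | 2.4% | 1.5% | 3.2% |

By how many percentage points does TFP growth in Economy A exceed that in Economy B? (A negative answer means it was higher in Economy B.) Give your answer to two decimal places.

Labor's share = 1 − 0.48 = 0.52.
Economy A: TFP = 4.2 − 3.84 − 1.872 = -1.512%.
Economy B: TFP = 2.4 − 0.72 − 1.664 = 0.016%.
Difference = -1.512 − (0.016) = -1.528 pp.

-1.53 percentage points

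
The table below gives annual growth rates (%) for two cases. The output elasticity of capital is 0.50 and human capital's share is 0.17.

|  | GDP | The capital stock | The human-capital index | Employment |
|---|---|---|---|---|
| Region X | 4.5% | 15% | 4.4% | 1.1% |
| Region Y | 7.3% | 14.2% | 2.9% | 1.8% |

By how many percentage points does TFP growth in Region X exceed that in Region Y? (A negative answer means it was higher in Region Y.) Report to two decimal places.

Labor's share = 1 − 0.5 − 0.17 = 0.33.
Region X: TFP = 4.5 − 7.5 − 0.748 − 0.363 = -4.111%.
Region Y: TFP = 7.3 − 7.1 − 0.493 − 0.594 = -0.887%.
Difference = -4.111 − (-0.887) = -3.224 pp.

-3.22 percentage points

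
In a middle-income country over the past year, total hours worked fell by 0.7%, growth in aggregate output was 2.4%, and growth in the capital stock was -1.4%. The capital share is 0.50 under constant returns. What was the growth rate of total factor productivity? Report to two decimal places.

Labor's share = 1 − 0.5 = 0.5.
The capital stock: 0.5 × (-1.4) = -0.7 pp.
Total hours worked: 0.5 × (-0.7) = -0.35 pp.
TFP growth = 2.4 + 1.05 = 3.45%.

3.45%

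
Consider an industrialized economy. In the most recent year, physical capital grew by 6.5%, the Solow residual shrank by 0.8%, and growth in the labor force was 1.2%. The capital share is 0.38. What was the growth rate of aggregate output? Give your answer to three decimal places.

Labor's share = 1 − 0.38 = 0.62.
Physical capital: 0.38 × 6.5 = 2.47 pp.
The labor force: 0.62 × 1.2 = 0.744 pp.
Output growth = -0.8 + 3.214 = 2.414%.

2.414%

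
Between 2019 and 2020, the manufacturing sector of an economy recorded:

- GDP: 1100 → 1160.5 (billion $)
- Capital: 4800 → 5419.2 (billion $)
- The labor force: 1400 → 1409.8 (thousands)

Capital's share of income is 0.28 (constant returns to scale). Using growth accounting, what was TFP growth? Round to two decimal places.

GDP growth = (1160.5 − 1100) / 1100 = 5.5%.
Capital growth = (5419.2 − 4800) / 4800 = 12.9%.
The labor force growth = (1409.8 − 1400) / 1400 = 0.7%.
Labor's share = 1 − 0.28 = 0.72.
Capital: 0.28 × 12.9 = 3.612 pp.
The labor force: 0.72 × 0.7 = 0.504 pp.
TFP growth = 5.5 − 4.116 = 1.384%.

1.38%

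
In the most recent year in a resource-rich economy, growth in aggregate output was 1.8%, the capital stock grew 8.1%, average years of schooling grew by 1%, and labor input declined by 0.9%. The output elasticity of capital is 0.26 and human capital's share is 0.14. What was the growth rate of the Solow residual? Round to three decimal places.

0.094%

Labor's share = 1 − 0.26 − 0.14 = 0.6.
The capital stock: 0.26 × 8.1 = 2.106 pp.
Average years of schooling: 0.14 × 1 = 0.14 pp.
Labor input: 0.6 × (-0.9) = -0.54 pp.
TFP growth = 1.8 − 1.706 = 0.094%.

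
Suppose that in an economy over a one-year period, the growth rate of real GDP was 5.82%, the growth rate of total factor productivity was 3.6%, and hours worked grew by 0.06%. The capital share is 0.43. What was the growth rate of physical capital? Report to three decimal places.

Labor's share = 1 − 0.43 = 0.57.
gY = gA + 0.57×0.06 + 0.43×g.
0.43×g = 5.82 − 3.6 − 0.0342 = 2.1858.
g = 2.1858 / 0.43 = 5.08326%.

Physical capital grew 5.083%.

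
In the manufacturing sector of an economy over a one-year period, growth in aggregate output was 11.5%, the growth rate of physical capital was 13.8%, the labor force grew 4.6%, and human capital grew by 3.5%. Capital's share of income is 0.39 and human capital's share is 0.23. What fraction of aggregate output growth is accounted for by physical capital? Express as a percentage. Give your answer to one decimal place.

Physical capital contributed 0.39 × 13.8 = 5.382 pp.
Share of growth = 5.382 / 11.5 × 100 = 46.8%.

46.8%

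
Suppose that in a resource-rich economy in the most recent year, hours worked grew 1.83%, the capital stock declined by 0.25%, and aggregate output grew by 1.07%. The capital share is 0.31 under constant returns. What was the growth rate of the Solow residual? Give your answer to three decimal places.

-0.115%

Labor's share = 1 − 0.31 = 0.69.
The capital stock: 0.31 × (-0.25) = -0.0775 pp.
Hours worked: 0.69 × 1.83 = 1.2627 pp.
TFP growth = 1.07 − 1.1852 = -0.1152%.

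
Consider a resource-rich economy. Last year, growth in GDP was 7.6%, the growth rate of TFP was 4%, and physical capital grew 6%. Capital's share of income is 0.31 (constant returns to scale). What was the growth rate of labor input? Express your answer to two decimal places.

2.52%

Labor's share = 1 − 0.31 = 0.69.
gY = gA + 0.31×6 + 0.69×g.
0.69×g = 7.6 − 4 − 1.86 = 1.74.
g = 1.74 / 0.69 = 2.5217%.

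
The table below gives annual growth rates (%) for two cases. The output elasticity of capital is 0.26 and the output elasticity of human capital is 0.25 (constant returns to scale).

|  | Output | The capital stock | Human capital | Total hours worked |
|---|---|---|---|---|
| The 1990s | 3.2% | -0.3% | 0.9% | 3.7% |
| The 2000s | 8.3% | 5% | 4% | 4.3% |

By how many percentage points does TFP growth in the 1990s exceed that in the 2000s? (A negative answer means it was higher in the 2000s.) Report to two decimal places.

Labor's share = 1 − 0.26 − 0.25 = 0.49.
The 1990s: TFP = 3.2 + 0.078 − 0.225 − 1.813 = 1.24%.
The 2000s: TFP = 8.3 − 1.3 − 1 − 2.107 = 3.893%.
Difference = 1.24 − (3.893) = -2.653 pp.

-2.65 percentage points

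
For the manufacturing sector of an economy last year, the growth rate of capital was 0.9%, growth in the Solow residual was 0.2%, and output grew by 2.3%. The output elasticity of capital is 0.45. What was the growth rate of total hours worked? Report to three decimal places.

3.082%

Labor's share = 1 − 0.45 = 0.55.
gY = gA + 0.45×0.9 + 0.55×g.
0.55×g = 2.3 − 0.2 − 0.405 = 1.695.
g = 1.695 / 0.55 = 3.08182%.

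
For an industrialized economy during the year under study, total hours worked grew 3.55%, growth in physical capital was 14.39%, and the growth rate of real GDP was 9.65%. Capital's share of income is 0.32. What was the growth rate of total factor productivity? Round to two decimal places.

2.63%

Labor's share = 1 − 0.32 = 0.68.
Physical capital: 0.32 × 14.39 = 4.6048 pp.
Total hours worked: 0.68 × 3.55 = 2.414 pp.
TFP growth = 9.65 − 7.0188 = 2.6312%.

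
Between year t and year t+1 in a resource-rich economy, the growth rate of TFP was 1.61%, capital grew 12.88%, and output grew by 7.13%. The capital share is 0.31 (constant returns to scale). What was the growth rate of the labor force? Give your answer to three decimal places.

2.213%

Labor's share = 1 − 0.31 = 0.69.
gY = gA + 0.31×12.88 + 0.69×g.
0.69×g = 7.13 − 1.61 − 3.9928 = 1.5272.
g = 1.5272 / 0.69 = 2.21333%.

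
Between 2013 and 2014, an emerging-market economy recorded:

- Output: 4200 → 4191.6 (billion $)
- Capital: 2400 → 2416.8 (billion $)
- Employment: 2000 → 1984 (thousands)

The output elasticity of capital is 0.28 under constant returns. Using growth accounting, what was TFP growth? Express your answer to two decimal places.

Output growth = (4191.6 − 4200) / 4200 = -0.2%.
Capital growth = (2416.8 − 2400) / 2400 = 0.7%.
Employment growth = (1984 − 2000) / 2000 = -0.8%.
Labor's share = 1 − 0.28 = 0.72.
Capital: 0.28 × 0.7 = 0.196 pp.
Employment: 0.72 × (-0.8) = -0.576 pp.
TFP growth = -0.2 + 0.38 = 0.18%.

0.18%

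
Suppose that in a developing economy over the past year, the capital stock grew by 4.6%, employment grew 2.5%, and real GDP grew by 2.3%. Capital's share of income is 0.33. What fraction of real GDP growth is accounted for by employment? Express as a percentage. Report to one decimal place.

Labor's share = 1 − 0.33 = 0.67.
Employment contributed 0.67 × 2.5 = 1.675 pp.
Share of growth = 1.675 / 2.3 × 100 = 72.826%.

Employment accounted for 72.8% of growth.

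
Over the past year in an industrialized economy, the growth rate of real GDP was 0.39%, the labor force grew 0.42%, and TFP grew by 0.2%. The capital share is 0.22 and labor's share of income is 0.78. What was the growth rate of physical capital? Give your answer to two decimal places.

-0.63%

Labor's share = 1 − 0.22 = 0.78.
gY = gA + 0.78×0.42 + 0.22×g.
0.22×g = 0.39 − 0.2 − 0.3276 = -0.1376.
g = -0.1376 / 0.22 = -0.6255%.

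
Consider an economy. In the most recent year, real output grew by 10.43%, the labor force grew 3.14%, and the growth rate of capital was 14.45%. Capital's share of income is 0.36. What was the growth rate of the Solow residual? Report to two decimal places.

3.22%

Labor's share = 1 − 0.36 = 0.64.
Capital: 0.36 × 14.45 = 5.202 pp.
The labor force: 0.64 × 3.14 = 2.0096 pp.
TFP growth = 10.43 − 7.2116 = 3.2184%.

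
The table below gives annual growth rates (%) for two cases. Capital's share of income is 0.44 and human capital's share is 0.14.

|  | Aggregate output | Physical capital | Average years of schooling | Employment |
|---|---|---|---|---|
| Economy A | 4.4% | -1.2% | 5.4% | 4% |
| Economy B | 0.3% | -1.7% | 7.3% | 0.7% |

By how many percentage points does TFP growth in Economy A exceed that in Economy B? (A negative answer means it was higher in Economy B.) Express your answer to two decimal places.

2.76 percentage points

Labor's share = 1 − 0.44 − 0.14 = 0.42.
Economy A: TFP = 4.4 + 0.528 − 0.756 − 1.68 = 2.492%.
Economy B: TFP = 0.3 + 0.748 − 1.022 − 0.294 = -0.268%.
Difference = 2.492 − (-0.268) = 2.76 pp.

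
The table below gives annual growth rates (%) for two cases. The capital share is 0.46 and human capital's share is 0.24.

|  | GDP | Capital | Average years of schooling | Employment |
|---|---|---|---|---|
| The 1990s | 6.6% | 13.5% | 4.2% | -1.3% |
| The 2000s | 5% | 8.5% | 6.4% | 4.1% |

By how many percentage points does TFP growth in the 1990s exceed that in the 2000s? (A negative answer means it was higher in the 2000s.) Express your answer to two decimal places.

Labor's share = 1 − 0.46 − 0.24 = 0.3.
The 1990s: TFP = 6.6 − 6.21 − 1.008 + 0.39 = -0.228%.
The 2000s: TFP = 5 − 3.91 − 1.536 − 1.23 = -1.676%.
Difference = -0.228 − (-1.676) = 1.448 pp.

1.45 percentage points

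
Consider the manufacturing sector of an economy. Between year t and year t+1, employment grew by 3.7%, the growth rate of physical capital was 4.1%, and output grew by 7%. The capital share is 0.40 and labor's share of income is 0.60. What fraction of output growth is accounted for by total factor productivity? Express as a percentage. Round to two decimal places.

Labor's share = 1 − 0.4 = 0.6.
Physical capital: 0.4 × 4.1 = 1.64 pp.
Employment: 0.6 × 3.7 = 2.22 pp.
TFP growth = 7 − 3.86 = 3.14%.
TFP share of growth = 3.14 / 7 × 100 = 44.8571%.

44.86%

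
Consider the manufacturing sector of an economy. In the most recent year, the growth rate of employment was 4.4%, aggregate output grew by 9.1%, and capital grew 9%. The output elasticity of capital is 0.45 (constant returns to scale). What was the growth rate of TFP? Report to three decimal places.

Labor's share = 1 − 0.45 = 0.55.
Capital: 0.45 × 9 = 4.05 pp.
Employment: 0.55 × 4.4 = 2.42 pp.
TFP growth = 9.1 − 6.47 = 2.63%.

2.630%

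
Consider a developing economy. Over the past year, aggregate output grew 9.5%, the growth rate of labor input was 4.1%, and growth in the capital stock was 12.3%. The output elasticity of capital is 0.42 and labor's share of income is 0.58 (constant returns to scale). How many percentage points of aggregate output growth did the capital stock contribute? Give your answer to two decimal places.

Contribution = share × growth = 0.42 × 12.3 = 5.166 pp.

5.17 percentage points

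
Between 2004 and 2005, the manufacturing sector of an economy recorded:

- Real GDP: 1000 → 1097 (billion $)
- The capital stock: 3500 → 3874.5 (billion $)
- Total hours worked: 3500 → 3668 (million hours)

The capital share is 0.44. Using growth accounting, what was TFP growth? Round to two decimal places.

TFP growth was 2.30%.

Real GDP growth = (1097 − 1000) / 1000 = 9.7%.
The capital stock growth = (3874.5 − 3500) / 3500 = 10.7%.
Total hours worked growth = (3668 − 3500) / 3500 = 4.8%.
Labor's share = 1 − 0.44 = 0.56.
The capital stock: 0.44 × 10.7 = 4.708 pp.
Total hours worked: 0.56 × 4.8 = 2.688 pp.
TFP growth = 9.7 − 7.396 = 2.304%.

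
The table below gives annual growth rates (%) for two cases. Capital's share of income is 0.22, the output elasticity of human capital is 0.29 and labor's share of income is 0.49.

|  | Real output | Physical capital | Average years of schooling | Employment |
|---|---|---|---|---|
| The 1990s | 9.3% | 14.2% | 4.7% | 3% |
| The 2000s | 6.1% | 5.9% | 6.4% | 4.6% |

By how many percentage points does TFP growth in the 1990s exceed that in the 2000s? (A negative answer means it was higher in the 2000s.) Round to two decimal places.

Labor's share = 1 − 0.22 − 0.29 = 0.49.
The 1990s: TFP = 9.3 − 3.124 − 1.363 − 1.47 = 3.343%.
The 2000s: TFP = 6.1 − 1.298 − 1.856 − 2.254 = 0.692%.
Difference = 3.343 − (0.692) = 2.651 pp.

2.65 percentage points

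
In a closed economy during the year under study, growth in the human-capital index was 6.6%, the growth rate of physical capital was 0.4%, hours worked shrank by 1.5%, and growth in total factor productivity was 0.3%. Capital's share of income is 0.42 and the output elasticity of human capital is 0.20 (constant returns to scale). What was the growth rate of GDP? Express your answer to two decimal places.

1.22%

Labor's share = 1 − 0.42 − 0.2 = 0.38.
Physical capital: 0.42 × 0.4 = 0.168 pp.
The human-capital index: 0.2 × 6.6 = 1.32 pp.
Hours worked: 0.38 × (-1.5) = -0.57 pp.
Output growth = 0.3 + 0.918 = 1.218%.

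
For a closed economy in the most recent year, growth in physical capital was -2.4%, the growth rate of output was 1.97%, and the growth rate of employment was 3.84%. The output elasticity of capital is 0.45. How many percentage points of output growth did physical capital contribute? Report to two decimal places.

Contribution = share × growth = 0.45 × (-2.4) = -1.08 pp.

-1.08 pp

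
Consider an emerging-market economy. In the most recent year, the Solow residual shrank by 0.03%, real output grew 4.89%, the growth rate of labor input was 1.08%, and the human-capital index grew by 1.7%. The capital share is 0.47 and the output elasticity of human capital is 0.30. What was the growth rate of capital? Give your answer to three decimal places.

Labor's share = 1 − 0.47 − 0.3 = 0.23.
gY = gA + 0.3×1.7 + 0.23×1.08 + 0.47×g.
0.47×g = 4.89 + 0.03 − 0.7584 = 4.1616.
g = 4.1616 / 0.47 = 8.85447%.

8.854%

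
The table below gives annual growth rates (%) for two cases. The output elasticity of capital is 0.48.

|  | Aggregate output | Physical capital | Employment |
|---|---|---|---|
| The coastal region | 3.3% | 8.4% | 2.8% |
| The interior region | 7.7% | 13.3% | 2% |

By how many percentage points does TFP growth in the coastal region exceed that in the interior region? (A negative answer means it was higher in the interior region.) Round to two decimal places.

-2.46 percentage points

Labor's share = 1 − 0.48 = 0.52.
The coastal region: TFP = 3.3 − 4.032 − 1.456 = -2.188%.
The interior region: TFP = 7.7 − 6.384 − 1.04 = 0.276%.
Difference = -2.188 − (0.276) = -2.464 pp.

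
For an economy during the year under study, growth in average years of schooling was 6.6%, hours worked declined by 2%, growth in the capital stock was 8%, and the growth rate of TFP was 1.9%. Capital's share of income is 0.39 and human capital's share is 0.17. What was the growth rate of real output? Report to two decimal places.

Labor's share = 1 − 0.39 − 0.17 = 0.44.
The capital stock: 0.39 × 8 = 3.12 pp.
Average years of schooling: 0.17 × 6.6 = 1.122 pp.
Hours worked: 0.44 × (-2) = -0.88 pp.
Output growth = 1.9 + 3.362 = 5.262%.

Real output growth was 5.26%.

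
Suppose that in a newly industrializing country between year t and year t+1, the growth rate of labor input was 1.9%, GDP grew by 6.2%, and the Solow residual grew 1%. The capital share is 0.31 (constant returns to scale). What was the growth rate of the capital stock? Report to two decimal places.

12.55%

Labor's share = 1 − 0.31 = 0.69.
gY = gA + 0.69×1.9 + 0.31×g.
0.31×g = 6.2 − 1 − 1.311 = 3.889.
g = 3.889 / 0.31 = 12.5452%.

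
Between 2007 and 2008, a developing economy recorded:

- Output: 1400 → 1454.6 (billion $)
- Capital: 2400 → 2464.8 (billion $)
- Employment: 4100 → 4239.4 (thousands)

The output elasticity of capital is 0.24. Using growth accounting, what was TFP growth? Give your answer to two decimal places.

Output growth = (1454.6 − 1400) / 1400 = 3.9%.
Capital growth = (2464.8 − 2400) / 2400 = 2.7%.
Employment growth = (4239.4 − 4100) / 4100 = 3.4%.
Labor's share = 1 − 0.24 = 0.76.
Capital: 0.24 × 2.7 = 0.648 pp.
Employment: 0.76 × 3.4 = 2.584 pp.
TFP growth = 3.9 − 3.232 = 0.668%.

0.67%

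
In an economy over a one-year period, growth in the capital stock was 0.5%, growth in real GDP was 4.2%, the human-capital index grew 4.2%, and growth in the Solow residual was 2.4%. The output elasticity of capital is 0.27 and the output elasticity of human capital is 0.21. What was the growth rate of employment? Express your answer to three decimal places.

Labor's share = 1 − 0.27 − 0.21 = 0.52.
gY = gA + 0.27×0.5 + 0.21×4.2 + 0.52×g.
0.52×g = 4.2 − 2.4 − 1.017 = 0.783.
g = 0.783 / 0.52 = 1.50577%.

Employment grew 1.506%.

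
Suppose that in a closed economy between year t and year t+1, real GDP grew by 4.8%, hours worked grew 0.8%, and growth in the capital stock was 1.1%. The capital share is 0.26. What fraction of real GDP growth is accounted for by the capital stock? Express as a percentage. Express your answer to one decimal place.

The capital stock accounted for 6.0% of growth.

The capital stock contributed 0.26 × 1.1 = 0.286 pp.
Share of growth = 0.286 / 4.8 × 100 = 5.958%.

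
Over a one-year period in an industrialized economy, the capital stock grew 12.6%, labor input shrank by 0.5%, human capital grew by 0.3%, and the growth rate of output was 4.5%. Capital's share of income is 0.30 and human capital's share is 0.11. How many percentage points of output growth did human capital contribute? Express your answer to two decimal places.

0.03 percentage points

Contribution = share × growth = 0.11 × 0.3 = 0.033 pp.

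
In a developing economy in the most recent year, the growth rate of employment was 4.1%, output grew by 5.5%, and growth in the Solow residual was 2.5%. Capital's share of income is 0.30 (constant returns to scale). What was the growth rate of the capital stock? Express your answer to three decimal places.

Labor's share = 1 − 0.3 = 0.7.
gY = gA + 0.7×4.1 + 0.3×g.
0.3×g = 5.5 − 2.5 − 2.87 = 0.13.
g = 0.13 / 0.3 = 0.43333%.

The capital stock growth was 0.433%.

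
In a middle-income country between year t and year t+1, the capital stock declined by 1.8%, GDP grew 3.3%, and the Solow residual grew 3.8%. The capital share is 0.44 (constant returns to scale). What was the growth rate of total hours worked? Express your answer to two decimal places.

0.52%

Labor's share = 1 − 0.44 = 0.56.
gY = gA + 0.44×(-1.8) + 0.56×g.
0.56×g = 3.3 − 3.8 + 0.792 = 0.292.
g = 0.292 / 0.56 = 0.5214%.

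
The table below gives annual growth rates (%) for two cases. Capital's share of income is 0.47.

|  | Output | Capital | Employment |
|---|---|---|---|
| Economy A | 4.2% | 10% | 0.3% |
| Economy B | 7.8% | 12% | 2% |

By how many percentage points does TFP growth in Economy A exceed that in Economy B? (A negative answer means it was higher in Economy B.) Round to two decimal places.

-1.76 percentage points

Labor's share = 1 − 0.47 = 0.53.
Economy A: TFP = 4.2 − 4.7 − 0.159 = -0.659%.
Economy B: TFP = 7.8 − 5.64 − 1.06 = 1.1%.
Difference = -0.659 − (1.1) = -1.759 pp.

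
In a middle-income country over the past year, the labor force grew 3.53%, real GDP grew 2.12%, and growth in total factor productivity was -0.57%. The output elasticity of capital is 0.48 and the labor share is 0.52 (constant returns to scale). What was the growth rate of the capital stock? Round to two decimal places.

1.78%

Labor's share = 1 − 0.48 = 0.52.
gY = gA + 0.52×3.53 + 0.48×g.
0.48×g = 2.12 + 0.57 − 1.8356 = 0.8544.
g = 0.8544 / 0.48 = 1.78%.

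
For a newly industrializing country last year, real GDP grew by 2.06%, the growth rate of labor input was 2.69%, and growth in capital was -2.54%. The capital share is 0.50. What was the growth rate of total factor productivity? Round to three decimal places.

Total factor productivity growth was 1.985%.

Labor's share = 1 − 0.5 = 0.5.
Capital: 0.5 × (-2.54) = -1.27 pp.
Labor input: 0.5 × 2.69 = 1.345 pp.
TFP growth = 2.06 − 0.075 = 1.985%.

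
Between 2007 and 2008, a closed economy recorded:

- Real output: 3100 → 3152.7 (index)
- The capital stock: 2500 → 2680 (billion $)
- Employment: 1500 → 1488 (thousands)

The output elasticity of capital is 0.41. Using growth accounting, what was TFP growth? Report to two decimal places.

-0.78%

Real output growth = (3152.7 − 3100) / 3100 = 1.7%.
The capital stock growth = (2680 − 2500) / 2500 = 7.2%.
Employment growth = (1488 − 1500) / 1500 = -0.8%.
Labor's share = 1 − 0.41 = 0.59.
The capital stock: 0.41 × 7.2 = 2.952 pp.
Employment: 0.59 × (-0.8) = -0.472 pp.
TFP growth = 1.7 − 2.48 = -0.78%.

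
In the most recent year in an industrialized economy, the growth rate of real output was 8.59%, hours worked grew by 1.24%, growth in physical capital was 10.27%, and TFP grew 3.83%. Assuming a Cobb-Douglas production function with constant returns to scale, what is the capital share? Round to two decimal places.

gY = gA + α·gK + (1−α)·gL, so gY − gA − gL = α(gK − gL).
8.59 − 3.83 − 1.24 = α × (10.27 − 1.24).
3.52 = 9.03 α, so α = 0.3898.

The capital share is 0.39.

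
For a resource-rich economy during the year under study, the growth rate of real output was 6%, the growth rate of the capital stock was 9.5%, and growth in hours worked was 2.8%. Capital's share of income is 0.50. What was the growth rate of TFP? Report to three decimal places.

-0.150%

Labor's share = 1 − 0.5 = 0.5.
The capital stock: 0.5 × 9.5 = 4.75 pp.
Hours worked: 0.5 × 2.8 = 1.4 pp.
TFP growth = 6 − 6.15 = -0.15%.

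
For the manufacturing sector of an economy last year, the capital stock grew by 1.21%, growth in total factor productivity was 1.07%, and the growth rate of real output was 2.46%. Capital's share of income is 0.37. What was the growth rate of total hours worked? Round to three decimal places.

Labor's share = 1 − 0.37 = 0.63.
gY = gA + 0.37×1.21 + 0.63×g.
0.63×g = 2.46 − 1.07 − 0.4477 = 0.9423.
g = 0.9423 / 0.63 = 1.49571%.

1.496%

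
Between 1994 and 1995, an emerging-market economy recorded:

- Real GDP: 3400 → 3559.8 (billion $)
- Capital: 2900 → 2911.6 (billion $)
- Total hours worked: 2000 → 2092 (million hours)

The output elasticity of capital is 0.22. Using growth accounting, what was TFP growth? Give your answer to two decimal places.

TFP grew 1.02%.

Real GDP growth = (3559.8 − 3400) / 3400 = 4.7%.
Capital growth = (2911.6 − 2900) / 2900 = 0.4%.
Total hours worked growth = (2092 − 2000) / 2000 = 4.6%.
Labor's share = 1 − 0.22 = 0.78.
Capital: 0.22 × 0.4 = 0.088 pp.
Total hours worked: 0.78 × 4.6 = 3.588 pp.
TFP growth = 4.7 − 3.676 = 1.024%.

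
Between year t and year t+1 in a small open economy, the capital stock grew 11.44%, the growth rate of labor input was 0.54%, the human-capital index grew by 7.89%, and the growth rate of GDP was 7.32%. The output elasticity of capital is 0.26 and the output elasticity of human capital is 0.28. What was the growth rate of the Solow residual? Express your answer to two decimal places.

Labor's share = 1 − 0.26 − 0.28 = 0.46.
The capital stock: 0.26 × 11.44 = 2.9744 pp.
The human-capital index: 0.28 × 7.89 = 2.2092 pp.
Labor input: 0.46 × 0.54 = 0.2484 pp.
TFP growth = 7.32 − 5.432 = 1.888%.

The Solow residual grew 1.89%.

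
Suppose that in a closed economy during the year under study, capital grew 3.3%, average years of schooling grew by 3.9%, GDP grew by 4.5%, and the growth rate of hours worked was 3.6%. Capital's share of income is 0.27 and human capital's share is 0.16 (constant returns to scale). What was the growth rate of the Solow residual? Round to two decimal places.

0.93%

Labor's share = 1 − 0.27 − 0.16 = 0.57.
Capital: 0.27 × 3.3 = 0.891 pp.
Average years of schooling: 0.16 × 3.9 = 0.624 pp.
Hours worked: 0.57 × 3.6 = 2.052 pp.
TFP growth = 4.5 − 3.567 = 0.933%.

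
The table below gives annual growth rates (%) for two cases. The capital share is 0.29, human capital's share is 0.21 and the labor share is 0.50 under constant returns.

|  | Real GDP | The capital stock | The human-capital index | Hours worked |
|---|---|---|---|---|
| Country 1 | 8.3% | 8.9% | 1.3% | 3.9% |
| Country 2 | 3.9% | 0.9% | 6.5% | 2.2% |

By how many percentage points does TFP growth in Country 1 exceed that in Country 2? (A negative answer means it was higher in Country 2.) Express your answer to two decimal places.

Labor's share = 1 − 0.29 − 0.21 = 0.5.
Country 1: TFP = 8.3 − 2.581 − 0.273 − 1.95 = 3.496%.
Country 2: TFP = 3.9 − 0.261 − 1.365 − 1.1 = 1.174%.
Difference = 3.496 − (1.174) = 2.322 pp.

2.32 percentage points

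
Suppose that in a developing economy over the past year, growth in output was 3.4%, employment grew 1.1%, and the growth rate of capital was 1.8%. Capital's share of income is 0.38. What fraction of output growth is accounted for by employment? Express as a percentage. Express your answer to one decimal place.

Labor's share = 1 − 0.38 = 0.62.
Employment contributed 0.62 × 1.1 = 0.682 pp.
Share of growth = 0.682 / 3.4 × 100 = 20.059%.

20.1%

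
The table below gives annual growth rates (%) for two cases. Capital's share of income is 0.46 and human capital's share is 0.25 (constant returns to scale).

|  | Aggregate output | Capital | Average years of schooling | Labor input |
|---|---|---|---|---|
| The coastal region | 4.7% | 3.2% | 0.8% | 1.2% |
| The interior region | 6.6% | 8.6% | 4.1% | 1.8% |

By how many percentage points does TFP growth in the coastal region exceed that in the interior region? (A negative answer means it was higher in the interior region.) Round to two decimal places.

1.58 percentage points

Labor's share = 1 − 0.46 − 0.25 = 0.29.
The coastal region: TFP = 4.7 − 1.472 − 0.2 − 0.348 = 2.68%.
The interior region: TFP = 6.6 − 3.956 − 1.025 − 0.522 = 1.097%.
Difference = 2.68 − (1.097) = 1.583 pp.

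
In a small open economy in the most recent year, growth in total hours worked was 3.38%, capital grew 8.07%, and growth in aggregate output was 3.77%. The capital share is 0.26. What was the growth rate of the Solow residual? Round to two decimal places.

-0.83%

Labor's share = 1 − 0.26 = 0.74.
Capital: 0.26 × 8.07 = 2.0982 pp.
Total hours worked: 0.74 × 3.38 = 2.5012 pp.
TFP growth = 3.77 − 4.5994 = -0.8294%.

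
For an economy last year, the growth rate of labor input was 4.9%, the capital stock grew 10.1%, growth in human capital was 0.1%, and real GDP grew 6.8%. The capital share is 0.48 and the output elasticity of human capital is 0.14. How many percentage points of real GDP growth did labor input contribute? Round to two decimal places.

1.86

Labor's share = 1 − 0.48 − 0.14 = 0.38.
Contribution = share × growth = 0.38 × 4.9 = 1.862 pp.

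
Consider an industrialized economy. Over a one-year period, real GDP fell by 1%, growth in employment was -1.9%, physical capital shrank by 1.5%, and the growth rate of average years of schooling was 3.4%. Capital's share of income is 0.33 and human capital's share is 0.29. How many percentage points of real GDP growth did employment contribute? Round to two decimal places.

-0.72

Labor's share = 1 − 0.33 − 0.29 = 0.38.
Contribution = share × growth = 0.38 × (-1.9) = -0.722 pp.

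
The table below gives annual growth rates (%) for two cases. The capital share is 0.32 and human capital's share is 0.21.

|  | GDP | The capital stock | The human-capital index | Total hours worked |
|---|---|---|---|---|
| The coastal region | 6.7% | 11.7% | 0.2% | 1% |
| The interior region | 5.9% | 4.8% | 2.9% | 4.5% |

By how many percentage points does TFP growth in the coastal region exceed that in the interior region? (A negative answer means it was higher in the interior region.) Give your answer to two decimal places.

Labor's share = 1 − 0.32 − 0.21 = 0.47.
The coastal region: TFP = 6.7 − 3.744 − 0.042 − 0.47 = 2.444%.
The interior region: TFP = 5.9 − 1.536 − 0.609 − 2.115 = 1.64%.
Difference = 2.444 − (1.64) = 0.804 pp.

0.80 percentage points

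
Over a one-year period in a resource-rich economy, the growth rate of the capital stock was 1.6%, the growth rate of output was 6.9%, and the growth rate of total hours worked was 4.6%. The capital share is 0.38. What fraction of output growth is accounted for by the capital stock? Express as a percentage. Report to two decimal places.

The capital stock accounted for 8.81% of growth.

The capital stock contributed 0.38 × 1.6 = 0.608 pp.
Share of growth = 0.608 / 6.9 × 100 = 8.8116%.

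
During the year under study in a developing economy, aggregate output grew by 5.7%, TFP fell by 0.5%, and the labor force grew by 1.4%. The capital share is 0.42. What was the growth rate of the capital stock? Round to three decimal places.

Labor's share = 1 − 0.42 = 0.58.
gY = gA + 0.58×1.4 + 0.42×g.
0.42×g = 5.7 + 0.5 − 0.812 = 5.388.
g = 5.388 / 0.42 = 12.82857%.

12.829%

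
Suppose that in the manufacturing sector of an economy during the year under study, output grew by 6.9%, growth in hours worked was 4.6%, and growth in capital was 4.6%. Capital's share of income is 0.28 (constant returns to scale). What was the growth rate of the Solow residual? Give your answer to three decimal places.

Labor's share = 1 − 0.28 = 0.72.
Capital: 0.28 × 4.6 = 1.288 pp.
Hours worked: 0.72 × 4.6 = 3.312 pp.
TFP growth = 6.9 − 4.6 = 2.3%.

The Solow residual growth was 2.300%.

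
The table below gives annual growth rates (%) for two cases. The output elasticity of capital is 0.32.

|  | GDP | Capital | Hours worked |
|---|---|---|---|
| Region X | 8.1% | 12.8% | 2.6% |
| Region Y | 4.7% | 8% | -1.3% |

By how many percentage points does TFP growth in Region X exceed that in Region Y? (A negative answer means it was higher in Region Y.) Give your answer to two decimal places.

-0.79 percentage points

Labor's share = 1 − 0.32 = 0.68.
Region X: TFP = 8.1 − 4.096 − 1.768 = 2.236%.
Region Y: TFP = 4.7 − 2.56 + 0.884 = 3.024%.
Difference = 2.236 − (3.024) = -0.788 pp.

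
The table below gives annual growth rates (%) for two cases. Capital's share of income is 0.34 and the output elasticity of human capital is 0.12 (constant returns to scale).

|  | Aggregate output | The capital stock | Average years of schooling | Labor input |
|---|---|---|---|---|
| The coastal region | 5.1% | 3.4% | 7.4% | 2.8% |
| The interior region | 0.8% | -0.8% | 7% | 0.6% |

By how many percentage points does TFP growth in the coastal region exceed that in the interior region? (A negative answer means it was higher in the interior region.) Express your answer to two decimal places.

Labor's share = 1 − 0.34 − 0.12 = 0.54.
The coastal region: TFP = 5.1 − 1.156 − 0.888 − 1.512 = 1.544%.
The interior region: TFP = 0.8 + 0.272 − 0.84 − 0.324 = -0.092%.
Difference = 1.544 − (-0.092) = 1.636 pp.

1.64 percentage points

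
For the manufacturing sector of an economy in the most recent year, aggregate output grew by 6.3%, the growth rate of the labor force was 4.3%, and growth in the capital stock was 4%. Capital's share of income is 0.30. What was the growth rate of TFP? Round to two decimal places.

2.09%

Labor's share = 1 − 0.3 = 0.7.
The capital stock: 0.3 × 4 = 1.2 pp.
The labor force: 0.7 × 4.3 = 3.01 pp.
TFP growth = 6.3 − 4.21 = 2.09%.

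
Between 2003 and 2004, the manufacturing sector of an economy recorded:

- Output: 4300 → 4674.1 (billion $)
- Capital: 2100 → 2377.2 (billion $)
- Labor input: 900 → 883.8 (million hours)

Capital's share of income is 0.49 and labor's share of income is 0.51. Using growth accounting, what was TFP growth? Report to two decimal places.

TFP growth was 3.15%.

Output growth = (4674.1 − 4300) / 4300 = 8.7%.
Capital growth = (2377.2 − 2100) / 2100 = 13.2%.
Labor input growth = (883.8 − 900) / 900 = -1.8%.
Labor's share = 1 − 0.49 = 0.51.
Capital: 0.49 × 13.2 = 6.468 pp.
Labor input: 0.51 × (-1.8) = -0.918 pp.
TFP growth = 8.7 − 5.55 = 3.15%.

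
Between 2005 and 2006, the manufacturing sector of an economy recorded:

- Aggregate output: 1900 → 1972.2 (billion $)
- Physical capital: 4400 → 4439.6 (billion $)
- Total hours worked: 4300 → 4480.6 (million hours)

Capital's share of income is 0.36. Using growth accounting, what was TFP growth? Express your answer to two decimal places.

Aggregate output growth = (1972.2 − 1900) / 1900 = 3.8%.
Physical capital growth = (4439.6 − 4400) / 4400 = 0.9%.
Total hours worked growth = (4480.6 − 4300) / 4300 = 4.2%.
Labor's share = 1 − 0.36 = 0.64.
Physical capital: 0.36 × 0.9 = 0.324 pp.
Total hours worked: 0.64 × 4.2 = 2.688 pp.
TFP growth = 3.8 − 3.012 = 0.788%.

0.79%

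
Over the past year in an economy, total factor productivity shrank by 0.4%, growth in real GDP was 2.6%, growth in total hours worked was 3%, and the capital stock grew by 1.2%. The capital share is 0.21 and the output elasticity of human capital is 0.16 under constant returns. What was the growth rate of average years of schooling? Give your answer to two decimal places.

Labor's share = 1 − 0.21 − 0.16 = 0.63.
gY = gA + 0.21×1.2 + 0.63×3 + 0.16×g.
0.16×g = 2.6 + 0.4 − 2.142 = 0.858.
g = 0.858 / 0.16 = 5.3625%.

Average years of schooling grew 5.36%.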